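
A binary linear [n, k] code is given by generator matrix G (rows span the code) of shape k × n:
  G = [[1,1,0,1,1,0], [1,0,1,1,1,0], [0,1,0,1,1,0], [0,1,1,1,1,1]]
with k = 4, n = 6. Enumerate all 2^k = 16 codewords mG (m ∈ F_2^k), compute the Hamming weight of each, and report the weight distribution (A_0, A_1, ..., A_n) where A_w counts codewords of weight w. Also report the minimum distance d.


Weight distribution: A_0 = 1, A_1 = 1, A_2 = 3, A_3 = 6, A_4 = 3, A_5 = 1, A_6 = 1. Minimum distance d = 1.

Enumerate all 2^4 = 16 messages m ∈ F_2^4.
For each, compute codeword c = mG in F_2^6, then tally its weight.
  m = 0000 → c = 000000, weight = 0.
  m = 1000 → c = 110110, weight = 4.
  m = 0100 → c = 101110, weight = 4.
  m = 1100 → c = 011000, weight = 2.
  m = 0010 → c = 010110, weight = 3.
  m = 1010 → c = 100000, weight = 1.
  m = 0110 → c = 111000, weight = 3.
  m = 1110 → c = 001110, weight = 3.
  m = 0001 → c = 011111, weight = 5.
  m = 1001 → c = 101001, weight = 3.
  m = 0101 → c = 110001, weight = 3.
  m = 1101 → c = 000111, weight = 3.
  m = 0011 → c = 001001, weight = 2.
  m = 1011 → c = 111111, weight = 6.
  m = 0111 → c = 100111, weight = 4.
  m = 1111 → c = 010001, weight = 2.
Tally weights:
  weight 0: 1 codewords.
  weight 1: 1 codewords.
  weight 2: 3 codewords.
  weight 3: 6 codewords.
  weight 4: 3 codewords.
  weight 5: 1 codewords.
  weight 6: 1 codewords.
Minimum distance d = smallest w > 0 with A_w > 0 = 1.
Sanity: Σ A_w = 16 = 2^4 = 16 ✓.


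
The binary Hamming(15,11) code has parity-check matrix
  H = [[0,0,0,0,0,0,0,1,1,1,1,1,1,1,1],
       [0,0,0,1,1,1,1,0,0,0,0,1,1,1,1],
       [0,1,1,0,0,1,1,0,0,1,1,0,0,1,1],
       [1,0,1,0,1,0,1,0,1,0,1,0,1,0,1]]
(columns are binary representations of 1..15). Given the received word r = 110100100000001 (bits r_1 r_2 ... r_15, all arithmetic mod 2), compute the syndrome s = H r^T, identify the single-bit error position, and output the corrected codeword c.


s = (1, 1, 1, 1)^T, error position = 15, corrected codeword c = 110100100000000

Compute s = H r^T mod 2 one row at a time:
  s_1 = 0 + 0 + 0 + 0 + 0 + 0 + 0 + 1 = 1 ≡ 1 (mod 2).
  s_2 = 1 + 0 + 0 + 1 + 0 + 0 + 0 + 1 = 3 ≡ 1 (mod 2).
  s_3 = 1 + 0 + 0 + 1 + 0 + 0 + 0 + 1 = 3 ≡ 1 (mod 2).
  s_4 = 1 + 0 + 0 + 1 + 0 + 0 + 0 + 1 = 3 ≡ 1 (mod 2).
s = (1, 1, 1, 1)^T — this equals column 15 of H (binary 1111), so error is at position 15.
Correct: flip bit 15 of r = 110100100000001 to get c = 110100100000000.


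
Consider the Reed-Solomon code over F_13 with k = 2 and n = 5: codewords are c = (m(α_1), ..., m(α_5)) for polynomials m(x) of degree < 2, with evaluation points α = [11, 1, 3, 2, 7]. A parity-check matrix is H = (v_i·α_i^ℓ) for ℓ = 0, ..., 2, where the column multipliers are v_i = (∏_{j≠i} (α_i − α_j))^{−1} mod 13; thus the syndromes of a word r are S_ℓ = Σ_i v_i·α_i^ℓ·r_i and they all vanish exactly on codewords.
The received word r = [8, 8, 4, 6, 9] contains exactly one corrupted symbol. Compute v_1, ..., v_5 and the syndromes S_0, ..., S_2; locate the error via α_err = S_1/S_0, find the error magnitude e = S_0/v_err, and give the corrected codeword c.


S = (1, 11, 4), error at position 1, error magnitude e = 7, c = [1, 8, 4, 6, 9].

Step 1: column multipliers v_i = (∏_{j≠i}(α_i − α_j))^{−1} mod 13.
  i = 1 (α = 11): (11−1)(11−3)(11−2)(11−7) = 10·8·9·4 = 2880 ≡ 7, so v_1 = 7^{−1} = 2 (mod 13).
  i = 2 (α = 1): (1−11)(1−3)(1−2)(1−7) = (−10)·(−2)·(−1)·(−6) = 120 ≡ 3, so v_2 = 3^{−1} = 9 (mod 13).
  i = 3 (α = 3): (3−11)(3−1)(3−2)(3−7) = (−8)·2·1·(−4) = 64 ≡ 12, so v_3 = 12^{−1} = 12 (mod 13).
  i = 4 (α = 2): (2−11)(2−1)(2−3)(2−7) = (−9)·1·(−1)·(−5) = −45 ≡ 7, so v_4 = 7^{−1} = 2 (mod 13).
  i = 5 (α = 7): (7−11)(7−1)(7−3)(7−2) = (−4)·6·4·5 = −480 ≡ 1, so v_5 = 1^{−1} = 1 (mod 13).
  v = [2, 9, 12, 2, 1].
Step 2: syndromes of r = [8, 8, 4, 6, 9] (all sums mod 13).
  S_0 = Σ v_i r_i = 2·8 + 9·8 + 12·4 + 2·6 + 1·9 = 157 ≡ 1.
  S_1 = Σ v_i α_i r_i = 2·11·8 + 9·1·8 + 12·3·4 + 2·2·6 + 1·7·9 = 479 ≡ 11.
  α_i^2 mod 13 = [4, 1, 9, 4, 10].
  S_2 = Σ v_i α_i^2 r_i = 2·4·8 + 9·1·8 + 12·9·4 + 2·4·6 + 1·10·9 = 706 ≡ 4.
  S = (1, 11, 4) ≠ 0, so r is not a codeword (an error is present).
Step 3: locate the error. For a single error e at position i, S_ℓ = v_i·e·α_i^ℓ, so α_err = S_1/S_0.
  S_0^{−1} = 1^{−1} = 1 (mod 13), so α_err = 11·1 = 11 ≡ 11 = α_1. Error position i = 1.
  Consistency check: S_2/S_1 = 4·6 = 24 ≡ 11 = α_err ✓ (single-error assumption holds).
Step 4: error magnitude e = S_0/v_1 = S_0·∏_{j≠1}(α_1 − α_j) = 1·7 = 7 ≡ 7 (mod 13).
Step 5: correct position 1: c_1 = r_1 − e = 8 − 7 ≡ 1 (mod 13). Hence c = [1, 8, 4, 6, 9].
  Check: interpolating c through the α_i gives m(x) = 10 + 11·x (degree < 2) with m(α_i) = c_i for every i, so c is indeed a codeword.


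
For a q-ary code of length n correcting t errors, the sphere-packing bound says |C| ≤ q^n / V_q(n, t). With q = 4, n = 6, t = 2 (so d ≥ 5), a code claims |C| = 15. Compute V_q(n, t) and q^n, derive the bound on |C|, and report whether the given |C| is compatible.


V_q(n, t) = 154, q^n = 4096, Hamming bound = 26, |C| = 15 ≤ bound (satisfied).

Step 1: Compute V_q(n, t) = Σ_{j=0}^2 C(n, j) (q−1)^j.
  j = 0: C(6,0)·(3)^0 = 1·1 = 1.
  j = 1: C(6,1)·(3)^1 = 6·3 = 18.
  j = 2: C(6,2)·(3)^2 = 15·9 = 135.
  V_q(n, t) = 1 + 18 + 135 = 154.
Step 2: q^n = 4^6 = 4096.
Step 3: Hamming bound ⌊q^n / V_q(n,t)⌋ = ⌊4096/154⌋ = 26.
Step 4: Compare |C| = 15 to 26: satisfied.
The claimed |C| lies below the Hamming bound.


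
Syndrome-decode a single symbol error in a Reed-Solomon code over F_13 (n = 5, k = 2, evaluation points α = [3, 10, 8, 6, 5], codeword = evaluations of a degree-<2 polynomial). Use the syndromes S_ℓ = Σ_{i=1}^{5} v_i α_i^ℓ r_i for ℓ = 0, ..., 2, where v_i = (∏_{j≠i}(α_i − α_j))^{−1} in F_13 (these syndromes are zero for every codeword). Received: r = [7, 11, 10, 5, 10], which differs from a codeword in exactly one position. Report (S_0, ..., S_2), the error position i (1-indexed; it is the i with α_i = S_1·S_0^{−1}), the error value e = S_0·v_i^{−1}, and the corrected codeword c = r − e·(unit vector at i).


S = (3, 11, 10), error at position 3, error magnitude e = 2, c = [7, 11, 8, 5, 10].

Step 1: column multipliers v_i = (∏_{j≠i}(α_i − α_j))^{−1} mod 13.
  i = 1 (α = 3): (3−10)(3−8)(3−6)(3−5) = (−7)·(−5)·(−3)·(−2) = 210 ≡ 2, so v_1 = 2^{−1} = 7 (mod 13).
  i = 2 (α = 10): (10−3)(10−8)(10−6)(10−5) = 7·2·4·5 = 280 ≡ 7, so v_2 = 7^{−1} = 2 (mod 13).
  i = 3 (α = 8): (8−3)(8−10)(8−6)(8−5) = 5·(−2)·2·3 = −60 ≡ 5, so v_3 = 5^{−1} = 8 (mod 13).
  i = 4 (α = 6): (6−3)(6−10)(6−8)(6−5) = 3·(−4)·(−2)·1 = 24 ≡ 11, so v_4 = 11^{−1} = 6 (mod 13).
  i = 5 (α = 5): (5−3)(5−10)(5−8)(5−6) = 2·(−5)·(−3)·(−1) = −30 ≡ 9, so v_5 = 9^{−1} = 3 (mod 13).
  v = [7, 2, 8, 6, 3].
Step 2: syndromes of r = [7, 11, 10, 5, 10] (all sums mod 13).
  S_0 = Σ v_i r_i = 7·7 + 2·11 + 8·10 + 6·5 + 3·10 = 211 ≡ 3.
  S_1 = Σ v_i α_i r_i = 7·3·7 + 2·10·11 + 8·8·10 + 6·6·5 + 3·5·10 = 1337 ≡ 11.
  α_i^2 mod 13 = [9, 9, 12, 10, 12].
  S_2 = Σ v_i α_i^2 r_i = 7·9·7 + 2·9·11 + 8·12·10 + 6·10·5 + 3·12·10 = 2259 ≡ 10.
  S = (3, 11, 10) ≠ 0, so r is not a codeword (an error is present).
Step 3: locate the error. For a single error e at position i, S_ℓ = v_i·e·α_i^ℓ, so α_err = S_1/S_0.
  S_0^{−1} = 3^{−1} = 9 (mod 13), so α_err = 11·9 = 99 ≡ 8 = α_3. Error position i = 3.
  Consistency check: S_2/S_1 = 10·6 = 60 ≡ 8 = α_err ✓ (single-error assumption holds).
Step 4: error magnitude e = S_0/v_3 = S_0·∏_{j≠3}(α_3 − α_j) = 3·5 = 15 ≡ 2 (mod 13).
Step 5: correct position 3: c_3 = r_3 − e = 10 − 2 ≡ 8 (mod 13). Hence c = [7, 11, 8, 5, 10].
  Check: interpolating c through the α_i gives m(x) = 9 + 8·x (degree < 2) with m(α_i) = c_i for every i, so c is indeed a codeword.


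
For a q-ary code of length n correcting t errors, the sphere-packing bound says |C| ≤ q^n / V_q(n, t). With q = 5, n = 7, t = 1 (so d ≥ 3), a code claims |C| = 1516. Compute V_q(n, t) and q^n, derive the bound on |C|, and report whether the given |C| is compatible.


V_q(n, t) = 29, q^n = 78125, Hamming bound = 2693, |C| = 1516 ≤ bound (satisfied).

Step 1: Compute V_q(n, t) = Σ_{j=0}^1 C(n, j) (q−1)^j.
  j = 0: C(7,0)·(4)^0 = 1·1 = 1.
  j = 1: C(7,1)·(4)^1 = 7·4 = 28.
  V_q(n, t) = 1 + 28 = 29.
Step 2: q^n = 5^7 = 78125.
Step 3: Hamming bound ⌊q^n / V_q(n,t)⌋ = ⌊78125/29⌋ = 2693.
Step 4: Compare |C| = 1516 to 2693: satisfied.
The claimed |C| lies below the Hamming bound.


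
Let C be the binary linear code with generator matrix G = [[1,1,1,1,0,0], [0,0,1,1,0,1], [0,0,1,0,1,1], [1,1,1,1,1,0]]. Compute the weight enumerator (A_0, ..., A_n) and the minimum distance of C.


Weight distribution: A_0 = 1, A_1 = 2, A_2 = 2, A_3 = 4, A_4 = 5, A_5 = 2. Minimum distance d = 1.

Enumerate all 2^4 = 16 messages m ∈ F_2^4.
For each, compute codeword c = mG in F_2^6, then tally its weight.
  m = 0000 → c = 000000, weight = 0.
  m = 1000 → c = 111100, weight = 4.
  m = 0100 → c = 001101, weight = 3.
  m = 1100 → c = 110001, weight = 3.
  m = 0010 → c = 001011, weight = 3.
  m = 1010 → c = 110111, weight = 5.
  m = 0110 → c = 000110, weight = 2.
  m = 1110 → c = 111010, weight = 4.
  m = 0001 → c = 111110, weight = 5.
  m = 1001 → c = 000010, weight = 1.
  m = 0101 → c = 110011, weight = 4.
  m = 1101 → c = 001111, weight = 4.
  m = 0011 → c = 110101, weight = 4.
  m = 1011 → c = 001001, weight = 2.
  m = 0111 → c = 111000, weight = 3.
  m = 1111 → c = 000100, weight = 1.
Tally weights:
  weight 0: 1 codewords.
  weight 1: 2 codewords.
  weight 2: 2 codewords.
  weight 3: 4 codewords.
  weight 4: 5 codewords.
  weight 5: 2 codewords.
Minimum distance d = smallest w > 0 with A_w > 0 = 1.
Sanity: Σ A_w = 16 = 2^4 = 16 ✓.


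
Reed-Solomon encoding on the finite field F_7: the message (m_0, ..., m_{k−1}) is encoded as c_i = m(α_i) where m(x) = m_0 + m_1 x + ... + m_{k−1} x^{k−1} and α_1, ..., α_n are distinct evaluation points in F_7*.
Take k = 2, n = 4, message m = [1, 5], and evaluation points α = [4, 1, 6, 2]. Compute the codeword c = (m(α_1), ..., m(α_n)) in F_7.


c = [0, 6, 3, 4]

Message polynomial: m(x) = 1 + 5·x (mod 7).
For each evaluation point α_i, compute m(α_i) mod 7:
  α_1 = 4: Horner steps 5 → 0, so m(4) = 0.
  α_2 = 1: Horner steps 5 → 6, so m(1) = 6.
  α_3 = 6: Horner steps 5 → 3, so m(6) = 3.
  α_4 = 2: Horner steps 5 → 4, so m(2) = 4.
Codeword c = [0, 6, 3, 4] ∈ F_7^4.


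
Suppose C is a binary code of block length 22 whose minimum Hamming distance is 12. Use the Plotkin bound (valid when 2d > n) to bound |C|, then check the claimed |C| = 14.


Plotkin bound M ≤ 12; given |C| = 14 > bound (violated).

Check applicability: 2d = 24, n = 22.
2d − n = 2 > 0, so Plotkin applies.
Compute d/(2d−n) = 12/2 ≈ 6.0000.
⌊d/(2d−n)⌋ = 6.
Plotkin bound: M ≤ 2·6 = 12.
Given |C| = 14, check: VIOLATED.
This |C| is above the Plotkin bound, so no binary code with n = 22, d = 12 and 14 codewords exists.


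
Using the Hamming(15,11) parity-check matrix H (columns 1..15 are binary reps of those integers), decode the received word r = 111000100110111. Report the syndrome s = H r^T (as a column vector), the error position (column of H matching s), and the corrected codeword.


s = (1, 0, 1, 0)^T, error position = 10, corrected codeword c = 111000100010111

Compute s = H r^T mod 2 one row at a time:
  s_1 = 0 + 0 + 1 + 1 + 0 + 1 + 1 + 1 = 5 ≡ 1 (mod 2).
  s_2 = 0 + 0 + 0 + 1 + 0 + 1 + 1 + 1 = 4 ≡ 0 (mod 2).
  s_3 = 1 + 1 + 0 + 1 + 1 + 1 + 1 + 1 = 7 ≡ 1 (mod 2).
  s_4 = 1 + 1 + 0 + 1 + 0 + 1 + 1 + 1 = 6 ≡ 0 (mod 2).
s = (1, 0, 1, 0)^T — this equals column 10 of H (binary 1010), so error is at position 10.
Correct: flip bit 10 of r = 111000100110111 to get c = 111000100010111.


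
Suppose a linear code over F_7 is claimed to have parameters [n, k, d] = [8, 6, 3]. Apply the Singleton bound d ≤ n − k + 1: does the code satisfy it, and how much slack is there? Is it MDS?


Singleton RHS = n − k + 1 = 3, slack = 0, bound satisfied, MDS.

Singleton bound: d ≤ n − k + 1.
Here n = 8, k = 6, so n − k + 1 = 3.
Given d = 3, check d ≤ 3: YES.
Slack = (n − k + 1) − d = 0.
The code is MDS (slack = 0).
Description: the claimed parameters are [8, 6, 3]_7; such a code would be MDS (meets Singleton bound).


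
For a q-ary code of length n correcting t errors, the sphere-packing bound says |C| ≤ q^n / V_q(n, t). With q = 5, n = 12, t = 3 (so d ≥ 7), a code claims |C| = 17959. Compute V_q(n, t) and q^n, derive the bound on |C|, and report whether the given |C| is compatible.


V_q(n, t) = 15185, q^n = 244140625, Hamming bound = 16077, |C| = 17959 > bound (violated).

Step 1: Compute V_q(n, t) = Σ_{j=0}^3 C(n, j) (q−1)^j.
  j = 0: C(12,0)·(4)^0 = 1·1 = 1.
  j = 1: C(12,1)·(4)^1 = 12·4 = 48.
  j = 2: C(12,2)·(4)^2 = 66·16 = 1056.
  j = 3: C(12,3)·(4)^3 = 220·64 = 14080.
  V_q(n, t) = 1 + 48 + 1056 + 14080 = 15185.
Step 2: q^n = 5^12 = 244140625.
Step 3: Hamming bound ⌊q^n / V_q(n,t)⌋ = ⌊244140625/15185⌋ = 16077.
Step 4: Compare |C| = 17959 to 16077: violated.
The claimed |C| lies above the Hamming bound, so no 5-ary code of length 12 with d ≥ 7 can have 17959 codewords.


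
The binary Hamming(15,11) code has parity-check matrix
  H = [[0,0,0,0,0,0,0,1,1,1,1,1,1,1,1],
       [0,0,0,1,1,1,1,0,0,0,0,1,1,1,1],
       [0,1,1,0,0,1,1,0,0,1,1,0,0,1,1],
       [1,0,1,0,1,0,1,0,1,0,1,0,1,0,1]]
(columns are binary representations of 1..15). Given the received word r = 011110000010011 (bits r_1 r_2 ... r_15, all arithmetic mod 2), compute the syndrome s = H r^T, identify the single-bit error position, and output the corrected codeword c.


s = (1, 0, 1, 0)^T, error position = 10, corrected codeword c = 011110000110011

Compute s = H r^T mod 2 one row at a time:
  s_1 = 0 + 0 + 0 + 1 + 0 + 0 + 1 + 1 = 3 ≡ 1 (mod 2).
  s_2 = 1 + 1 + 0 + 0 + 0 + 0 + 1 + 1 = 4 ≡ 0 (mod 2).
  s_3 = 1 + 1 + 0 + 0 + 0 + 1 + 1 + 1 = 5 ≡ 1 (mod 2).
  s_4 = 0 + 1 + 1 + 0 + 0 + 1 + 0 + 1 = 4 ≡ 0 (mod 2).
s = (1, 0, 1, 0)^T — this equals column 10 of H (binary 1010), so error is at position 10.
Correct: flip bit 10 of r = 011110000010011 to get c = 011110000110011.


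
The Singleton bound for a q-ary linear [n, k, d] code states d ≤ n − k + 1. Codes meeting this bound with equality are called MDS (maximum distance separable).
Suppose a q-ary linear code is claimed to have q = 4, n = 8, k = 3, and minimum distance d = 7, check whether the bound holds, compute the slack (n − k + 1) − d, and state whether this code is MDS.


Singleton RHS = n − k + 1 = 6, slack = -1, bound violated (no such code; not MDS).

Singleton bound: d ≤ n − k + 1.
Here n = 8, k = 3, so n − k + 1 = 6.
Given d = 7, check d ≤ 6: NO.
Slack = (n − k + 1) − d = -1.
The slack is negative: d = 7 exceeds n − k + 1 = 6 by 1, so the Singleton bound is violated and no linear [8, 3, 7]_4 code can exist. In particular it is not MDS (MDS requires d = n − k + 1 exactly).
Description: the claimed parameters are [8, 3, 7]_4; such a code would be impossible (violates the Singleton bound).


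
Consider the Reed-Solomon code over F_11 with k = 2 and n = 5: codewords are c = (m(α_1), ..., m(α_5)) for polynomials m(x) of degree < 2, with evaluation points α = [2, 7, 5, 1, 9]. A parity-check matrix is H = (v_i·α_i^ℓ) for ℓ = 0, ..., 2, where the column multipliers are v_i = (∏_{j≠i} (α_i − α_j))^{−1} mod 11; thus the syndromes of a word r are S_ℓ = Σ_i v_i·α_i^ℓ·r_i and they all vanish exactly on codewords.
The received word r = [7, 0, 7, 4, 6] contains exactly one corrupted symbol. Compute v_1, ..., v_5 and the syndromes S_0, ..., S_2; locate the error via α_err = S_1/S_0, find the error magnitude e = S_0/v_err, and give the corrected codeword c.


S = (3, 4, 9), error at position 3, error magnitude e = 2, c = [7, 0, 5, 4, 6].

Step 1: column multipliers v_i = (∏_{j≠i}(α_i − α_j))^{−1} mod 11.
  i = 1 (α = 2): (2−7)(2−5)(2−1)(2−9) = (−5)·(−3)·1·(−7) = −105 ≡ 5, so v_1 = 5^{−1} = 9 (mod 11).
  i = 2 (α = 7): (7−2)(7−5)(7−1)(7−9) = 5·2·6·(−2) = −120 ≡ 1, so v_2 = 1^{−1} = 1 (mod 11).
  i = 3 (α = 5): (5−2)(5−7)(5−1)(5−9) = 3·(−2)·4·(−4) = 96 ≡ 8, so v_3 = 8^{−1} = 7 (mod 11).
  i = 4 (α = 1): (1−2)(1−7)(1−5)(1−9) = (−1)·(−6)·(−4)·(−8) = 192 ≡ 5, so v_4 = 5^{−1} = 9 (mod 11).
  i = 5 (α = 9): (9−2)(9−7)(9−5)(9−1) = 7·2·4·8 = 448 ≡ 8, so v_5 = 8^{−1} = 7 (mod 11).
  v = [9, 1, 7, 9, 7].
Step 2: syndromes of r = [7, 0, 7, 4, 6] (all sums mod 11).
  S_0 = Σ v_i r_i = 9·7 + 1·0 + 7·7 + 9·4 + 7·6 = 190 ≡ 3.
  S_1 = Σ v_i α_i r_i = 9·2·7 + 1·7·0 + 7·5·7 + 9·1·4 + 7·9·6 = 785 ≡ 4.
  α_i^2 mod 11 = [4, 5, 3, 1, 4].
  S_2 = Σ v_i α_i^2 r_i = 9·4·7 + 1·5·0 + 7·3·7 + 9·1·4 + 7·4·6 = 603 ≡ 9.
  S = (3, 4, 9) ≠ 0, so r is not a codeword (an error is present).
Step 3: locate the error. For a single error e at position i, S_ℓ = v_i·e·α_i^ℓ, so α_err = S_1/S_0.
  S_0^{−1} = 3^{−1} = 4 (mod 11), so α_err = 4·4 = 16 ≡ 5 = α_3. Error position i = 3.
  Consistency check: S_2/S_1 = 9·3 = 27 ≡ 5 = α_err ✓ (single-error assumption holds).
Step 4: error magnitude e = S_0/v_3 = S_0·∏_{j≠3}(α_3 − α_j) = 3·8 = 24 ≡ 2 (mod 11).
Step 5: correct position 3: c_3 = r_3 − e = 7 − 2 ≡ 5 (mod 11). Hence c = [7, 0, 5, 4, 6].
  Check: interpolating c through the α_i gives m(x) = 1 + 3·x (degree < 2) with m(α_i) = c_i for every i, so c is indeed a codeword.


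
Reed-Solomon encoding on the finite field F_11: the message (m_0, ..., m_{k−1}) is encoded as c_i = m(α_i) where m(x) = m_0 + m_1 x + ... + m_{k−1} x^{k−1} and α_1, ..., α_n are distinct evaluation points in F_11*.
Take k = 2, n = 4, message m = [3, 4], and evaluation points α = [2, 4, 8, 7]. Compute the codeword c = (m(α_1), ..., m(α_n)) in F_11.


c = [0, 8, 2, 9]

Message polynomial: m(x) = 3 + 4·x (mod 11).
For each evaluation point α_i, compute m(α_i) mod 11:
  α_1 = 2: Horner steps 4 → 0, so m(2) = 0.
  α_2 = 4: Horner steps 4 → 8, so m(4) = 8.
  α_3 = 8: Horner steps 4 → 2, so m(8) = 2.
  α_4 = 7: Horner steps 4 → 9, so m(7) = 9.
Codeword c = [0, 8, 2, 9] ∈ F_11^4.


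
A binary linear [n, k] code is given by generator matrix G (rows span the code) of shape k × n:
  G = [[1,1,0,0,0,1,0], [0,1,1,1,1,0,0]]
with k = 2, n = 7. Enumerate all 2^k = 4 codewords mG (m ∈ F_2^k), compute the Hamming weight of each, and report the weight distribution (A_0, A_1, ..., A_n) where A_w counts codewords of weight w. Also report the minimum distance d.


Weight distribution: A_0 = 1, A_3 = 1, A_4 = 1, A_5 = 1. Minimum distance d = 3.

Enumerate all 2^2 = 4 messages m ∈ F_2^2.
For each, compute codeword c = mG in F_2^7, then tally its weight.
  m = 00 → c = 0000000, weight = 0.
  m = 10 → c = 1100010, weight = 3.
  m = 01 → c = 0111100, weight = 4.
  m = 11 → c = 1011110, weight = 5.
Tally weights:
  weight 0: 1 codewords.
  weight 3: 1 codewords.
  weight 4: 1 codewords.
  weight 5: 1 codewords.
Minimum distance d = smallest w > 0 with A_w > 0 = 3.
Sanity: Σ A_w = 4 = 2^2 = 4 ✓.


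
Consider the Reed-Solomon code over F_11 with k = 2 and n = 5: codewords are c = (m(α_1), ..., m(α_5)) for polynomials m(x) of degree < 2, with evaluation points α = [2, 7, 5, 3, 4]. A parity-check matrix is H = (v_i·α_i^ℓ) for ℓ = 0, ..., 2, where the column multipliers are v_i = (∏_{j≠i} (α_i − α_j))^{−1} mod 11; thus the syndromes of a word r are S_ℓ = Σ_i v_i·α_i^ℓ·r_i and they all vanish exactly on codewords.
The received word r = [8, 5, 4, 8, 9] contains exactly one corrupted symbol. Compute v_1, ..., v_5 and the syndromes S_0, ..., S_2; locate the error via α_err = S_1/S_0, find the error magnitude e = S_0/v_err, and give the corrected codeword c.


S = (9, 5, 4), error at position 4, error magnitude e = 5, c = [8, 5, 4, 3, 9].

Step 1: column multipliers v_i = (∏_{j≠i}(α_i − α_j))^{−1} mod 11.
  i = 1 (α = 2): (2−7)(2−5)(2−3)(2−4) = (−5)·(−3)·(−1)·(−2) = 30 ≡ 8, so v_1 = 8^{−1} = 7 (mod 11).
  i = 2 (α = 7): (7−2)(7−5)(7−3)(7−4) = 5·2·4·3 = 120 ≡ 10, so v_2 = 10^{−1} = 10 (mod 11).
  i = 3 (α = 5): (5−2)(5−7)(5−3)(5−4) = 3·(−2)·2·1 = −12 ≡ 10, so v_3 = 10^{−1} = 10 (mod 11).
  i = 4 (α = 3): (3−2)(3−7)(3−5)(3−4) = 1·(−4)·(−2)·(−1) = −8 ≡ 3, so v_4 = 3^{−1} = 4 (mod 11).
  i = 5 (α = 4): (4−2)(4−7)(4−5)(4−3) = 2·(−3)·(−1)·1 = 6 ≡ 6, so v_5 = 6^{−1} = 2 (mod 11).
  v = [7, 10, 10, 4, 2].
Step 2: syndromes of r = [8, 5, 4, 8, 9] (all sums mod 11).
  S_0 = Σ v_i r_i = 7·8 + 10·5 + 10·4 + 4·8 + 2·9 = 196 ≡ 9.
  S_1 = Σ v_i α_i r_i = 7·2·8 + 10·7·5 + 10·5·4 + 4·3·8 + 2·4·9 = 830 ≡ 5.
  α_i^2 mod 11 = [4, 5, 3, 9, 5].
  S_2 = Σ v_i α_i^2 r_i = 7·4·8 + 10·5·5 + 10·3·4 + 4·9·8 + 2·5·9 = 972 ≡ 4.
  S = (9, 5, 4) ≠ 0, so r is not a codeword (an error is present).
Step 3: locate the error. For a single error e at position i, S_ℓ = v_i·e·α_i^ℓ, so α_err = S_1/S_0.
  S_0^{−1} = 9^{−1} = 5 (mod 11), so α_err = 5·5 = 25 ≡ 3 = α_4. Error position i = 4.
  Consistency check: S_2/S_1 = 4·9 = 36 ≡ 3 = α_err ✓ (single-error assumption holds).
Step 4: error magnitude e = S_0/v_4 = S_0·∏_{j≠4}(α_4 − α_j) = 9·3 = 27 ≡ 5 (mod 11).
Step 5: correct position 4: c_4 = r_4 − e = 8 − 5 ≡ 3 (mod 11). Hence c = [8, 5, 4, 3, 9].
  Check: interpolating c through the α_i gives m(x) = 7 + 6·x (degree < 2) with m(α_i) = c_i for every i, so c is indeed a codeword.


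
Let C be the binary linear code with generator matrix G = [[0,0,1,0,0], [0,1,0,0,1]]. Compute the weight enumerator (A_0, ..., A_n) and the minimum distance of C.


Weight distribution: A_0 = 1, A_1 = 1, A_2 = 1, A_3 = 1. Minimum distance d = 1.

Enumerate all 2^2 = 4 messages m ∈ F_2^2.
For each, compute codeword c = mG in F_2^5, then tally its weight.
  m = 00 → c = 00000, weight = 0.
  m = 10 → c = 00100, weight = 1.
  m = 01 → c = 01001, weight = 2.
  m = 11 → c = 01101, weight = 3.
Tally weights:
  weight 0: 1 codewords.
  weight 1: 1 codewords.
  weight 2: 1 codewords.
  weight 3: 1 codewords.
Minimum distance d = smallest w > 0 with A_w > 0 = 1.
Sanity: Σ A_w = 4 = 2^2 = 4 ✓.


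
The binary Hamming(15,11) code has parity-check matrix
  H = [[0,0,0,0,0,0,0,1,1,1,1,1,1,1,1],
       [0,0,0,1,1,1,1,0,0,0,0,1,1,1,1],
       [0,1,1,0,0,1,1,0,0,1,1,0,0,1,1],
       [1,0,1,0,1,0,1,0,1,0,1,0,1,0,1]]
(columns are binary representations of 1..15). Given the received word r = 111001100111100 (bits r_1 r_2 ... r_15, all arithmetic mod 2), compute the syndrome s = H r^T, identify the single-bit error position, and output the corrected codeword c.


s = (0, 0, 0, 1)^T, error position = 1, corrected codeword c = 011001100111100

Compute s = H r^T mod 2 one row at a time:
  s_1 = 0 + 0 + 1 + 1 + 1 + 1 + 0 + 0 = 4 ≡ 0 (mod 2).
  s_2 = 0 + 0 + 1 + 1 + 1 + 1 + 0 + 0 = 4 ≡ 0 (mod 2).
  s_3 = 1 + 1 + 1 + 1 + 1 + 1 + 0 + 0 = 6 ≡ 0 (mod 2).
  s_4 = 1 + 1 + 0 + 1 + 0 + 1 + 1 + 0 = 5 ≡ 1 (mod 2).
s = (0, 0, 0, 1)^T — this equals column 1 of H (binary 0001), so error is at position 1.
Correct: flip bit 1 of r = 111001100111100 to get c = 011001100111100.


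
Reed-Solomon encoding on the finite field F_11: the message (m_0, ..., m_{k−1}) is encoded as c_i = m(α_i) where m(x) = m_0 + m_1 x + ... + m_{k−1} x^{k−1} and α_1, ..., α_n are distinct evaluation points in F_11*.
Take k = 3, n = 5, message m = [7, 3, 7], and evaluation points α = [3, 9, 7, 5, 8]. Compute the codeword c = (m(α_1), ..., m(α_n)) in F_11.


c = [2, 7, 8, 10, 6]

Message polynomial: m(x) = 7 + 3·x + 7·x^2 (mod 11).
For each evaluation point α_i, compute m(α_i) mod 11:
  α_1 = 3: Horner steps 7 → 2 → 2, so m(3) = 2.
  α_2 = 9: Horner steps 7 → 0 → 7, so m(9) = 7.
  α_3 = 7: Horner steps 7 → 8 → 8, so m(7) = 8.
  α_4 = 5: Horner steps 7 → 5 → 10, so m(5) = 10.
  α_5 = 8: Horner steps 7 → 4 → 6, so m(8) = 6.
Codeword c = [2, 7, 8, 10, 6] ∈ F_11^5.


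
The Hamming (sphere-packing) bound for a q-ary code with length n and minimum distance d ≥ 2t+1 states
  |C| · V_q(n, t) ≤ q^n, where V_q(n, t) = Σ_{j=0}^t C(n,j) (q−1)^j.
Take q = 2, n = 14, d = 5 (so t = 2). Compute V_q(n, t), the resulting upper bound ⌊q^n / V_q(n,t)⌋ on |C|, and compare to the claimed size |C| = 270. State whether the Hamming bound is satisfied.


V_q(n, t) = 106, q^n = 16384, Hamming bound = 154, |C| = 270 > bound (violated).

Step 1: Compute V_q(n, t) = Σ_{j=0}^2 C(n, j) (q−1)^j.
  j = 0: C(14,0)·(1)^0 = 1·1 = 1.
  j = 1: C(14,1)·(1)^1 = 14·1 = 14.
  j = 2: C(14,2)·(1)^2 = 91·1 = 91.
  V_q(n, t) = 1 + 14 + 91 = 106.
Step 2: q^n = 2^14 = 16384.
Step 3: Hamming bound ⌊q^n / V_q(n,t)⌋ = ⌊16384/106⌋ = 154.
Step 4: Compare |C| = 270 to 154: violated.
The claimed |C| lies above the Hamming bound, so no 2-ary code of length 14 with d ≥ 5 can have 270 codewords.


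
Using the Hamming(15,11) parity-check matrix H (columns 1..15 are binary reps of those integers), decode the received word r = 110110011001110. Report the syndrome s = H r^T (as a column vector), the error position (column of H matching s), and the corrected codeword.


s = (1, 1, 0, 0)^T, error position = 12, corrected codeword c = 110110011000110

Compute s = H r^T mod 2 one row at a time:
  s_1 = 1 + 1 + 0 + 0 + 1 + 1 + 1 + 0 = 5 ≡ 1 (mod 2).
  s_2 = 1 + 1 + 0 + 0 + 1 + 1 + 1 + 0 = 5 ≡ 1 (mod 2).
  s_3 = 1 + 0 + 0 + 0 + 0 + 0 + 1 + 0 = 2 ≡ 0 (mod 2).
  s_4 = 1 + 0 + 1 + 0 + 1 + 0 + 1 + 0 = 4 ≡ 0 (mod 2).
s = (1, 1, 0, 0)^T — this equals column 12 of H (binary 1100), so error is at position 12.
Correct: flip bit 12 of r = 110110011001110 to get c = 110110011000110.


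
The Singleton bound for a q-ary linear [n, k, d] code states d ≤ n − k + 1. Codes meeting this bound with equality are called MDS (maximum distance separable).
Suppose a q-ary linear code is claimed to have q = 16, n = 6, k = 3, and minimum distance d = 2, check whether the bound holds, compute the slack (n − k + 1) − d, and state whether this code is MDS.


Singleton RHS = n − k + 1 = 4, slack = 2, bound satisfied, not MDS.

Singleton bound: d ≤ n − k + 1.
Here n = 6, k = 3, so n − k + 1 = 4.
Given d = 2, check d ≤ 4: YES.
Slack = (n − k + 1) − d = 2.
The code is NOT MDS (slack = 2 > 0).
Description: the claimed parameters are [6, 3, 2]_16; such a code would be non-MDS.


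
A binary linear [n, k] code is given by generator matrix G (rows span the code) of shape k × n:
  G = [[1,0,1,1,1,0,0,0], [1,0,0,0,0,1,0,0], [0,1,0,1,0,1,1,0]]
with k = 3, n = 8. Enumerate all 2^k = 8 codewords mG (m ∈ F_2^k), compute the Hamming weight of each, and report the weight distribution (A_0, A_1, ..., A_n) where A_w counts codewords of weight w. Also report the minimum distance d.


Weight distribution: A_0 = 1, A_2 = 1, A_4 = 5, A_6 = 1. Minimum distance d = 2.

Enumerate all 2^3 = 8 messages m ∈ F_2^3.
For each, compute codeword c = mG in F_2^8, then tally its weight.
  m = 000 → c = 00000000, weight = 0.
  m = 100 → c = 10111000, weight = 4.
  m = 010 → c = 10000100, weight = 2.
  m = 110 → c = 00111100, weight = 4.
  m = 001 → c = 01010110, weight = 4.
  m = 101 → c = 11101110, weight = 6.
  m = 011 → c = 11010010, weight = 4.
  m = 111 → c = 01101010, weight = 4.
Tally weights:
  weight 0: 1 codewords.
  weight 2: 1 codewords.
  weight 4: 5 codewords.
  weight 6: 1 codewords.
Minimum distance d = smallest w > 0 with A_w > 0 = 2.
Sanity: Σ A_w = 8 = 2^3 = 8 ✓.


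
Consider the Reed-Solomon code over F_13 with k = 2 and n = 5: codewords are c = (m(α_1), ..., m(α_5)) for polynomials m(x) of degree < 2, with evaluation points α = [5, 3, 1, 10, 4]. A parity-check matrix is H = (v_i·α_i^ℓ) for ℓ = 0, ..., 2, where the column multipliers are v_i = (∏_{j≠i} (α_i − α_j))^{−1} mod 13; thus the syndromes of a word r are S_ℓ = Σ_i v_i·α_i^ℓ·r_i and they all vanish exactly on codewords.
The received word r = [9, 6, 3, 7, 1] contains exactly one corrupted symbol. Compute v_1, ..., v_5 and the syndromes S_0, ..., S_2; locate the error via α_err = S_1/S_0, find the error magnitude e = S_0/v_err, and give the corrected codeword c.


S = (2, 7, 5), error at position 4, error magnitude e = 10, c = [9, 6, 3, 10, 1].

Step 1: column multipliers v_i = (∏_{j≠i}(α_i − α_j))^{−1} mod 13.
  i = 1 (α = 5): (5−3)(5−1)(5−10)(5−4) = 2·4·(−5)·1 = −40 ≡ 12, so v_1 = 12^{−1} = 12 (mod 13).
  i = 2 (α = 3): (3−5)(3−1)(3−10)(3−4) = (−2)·2·(−7)·(−1) = −28 ≡ 11, so v_2 = 11^{−1} = 6 (mod 13).
  i = 3 (α = 1): (1−5)(1−3)(1−10)(1−4) = (−4)·(−2)·(−9)·(−3) = 216 ≡ 8, so v_3 = 8^{−1} = 5 (mod 13).
  i = 4 (α = 10): (10−5)(10−3)(10−1)(10−4) = 5·7·9·6 = 1890 ≡ 5, so v_4 = 5^{−1} = 8 (mod 13).
  i = 5 (α = 4): (4−5)(4−3)(4−1)(4−10) = (−1)·1·3·(−6) = 18 ≡ 5, so v_5 = 5^{−1} = 8 (mod 13).
  v = [12, 6, 5, 8, 8].
Step 2: syndromes of r = [9, 6, 3, 7, 1] (all sums mod 13).
  S_0 = Σ v_i r_i = 12·9 + 6·6 + 5·3 + 8·7 + 8·1 = 223 ≡ 2.
  S_1 = Σ v_i α_i r_i = 12·5·9 + 6·3·6 + 5·1·3 + 8·10·7 + 8·4·1 = 1255 ≡ 7.
  α_i^2 mod 13 = [12, 9, 1, 9, 3].
  S_2 = Σ v_i α_i^2 r_i = 12·12·9 + 6·9·6 + 5·1·3 + 8·9·7 + 8·3·1 = 2163 ≡ 5.
  S = (2, 7, 5) ≠ 0, so r is not a codeword (an error is present).
Step 3: locate the error. For a single error e at position i, S_ℓ = v_i·e·α_i^ℓ, so α_err = S_1/S_0.
  S_0^{−1} = 2^{−1} = 7 (mod 13), so α_err = 7·7 = 49 ≡ 10 = α_4. Error position i = 4.
  Consistency check: S_2/S_1 = 5·2 = 10 ≡ 10 = α_err ✓ (single-error assumption holds).
Step 4: error magnitude e = S_0/v_4 = S_0·∏_{j≠4}(α_4 − α_j) = 2·5 = 10 ≡ 10 (mod 13).
Step 5: correct position 4: c_4 = r_4 − e = 7 − 10 ≡ 10 (mod 13). Hence c = [9, 6, 3, 10, 1].
  Check: interpolating c through the α_i gives m(x) = 8 + 8·x (degree < 2) with m(α_i) = c_i for every i, so c is indeed a codeword.


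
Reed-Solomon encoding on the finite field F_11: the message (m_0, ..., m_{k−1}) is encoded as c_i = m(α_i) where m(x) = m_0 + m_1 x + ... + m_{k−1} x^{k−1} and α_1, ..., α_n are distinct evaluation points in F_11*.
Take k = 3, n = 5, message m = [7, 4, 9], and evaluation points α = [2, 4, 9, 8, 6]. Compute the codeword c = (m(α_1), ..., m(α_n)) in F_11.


c = [7, 2, 2, 10, 3]

Message polynomial: m(x) = 7 + 4·x + 9·x^2 (mod 11).
For each evaluation point α_i, compute m(α_i) mod 11:
  α_1 = 2: Horner steps 9 → 0 → 7, so m(2) = 7.
  α_2 = 4: Horner steps 9 → 7 → 2, so m(4) = 2.
  α_3 = 9: Horner steps 9 → 8 → 2, so m(9) = 2.
  α_4 = 8: Horner steps 9 → 10 → 10, so m(8) = 10.
  α_5 = 6: Horner steps 9 → 3 → 3, so m(6) = 3.
Codeword c = [7, 2, 2, 10, 3] ∈ F_11^5.


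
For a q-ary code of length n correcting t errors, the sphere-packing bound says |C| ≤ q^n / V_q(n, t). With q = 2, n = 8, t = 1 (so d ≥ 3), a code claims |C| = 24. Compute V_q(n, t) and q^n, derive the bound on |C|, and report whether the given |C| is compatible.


V_q(n, t) = 9, q^n = 256, Hamming bound = 28, |C| = 24 ≤ bound (satisfied).

Step 1: Compute V_q(n, t) = Σ_{j=0}^1 C(n, j) (q−1)^j.
  j = 0: C(8,0)·(1)^0 = 1·1 = 1.
  j = 1: C(8,1)·(1)^1 = 8·1 = 8.
  V_q(n, t) = 1 + 8 = 9.
Step 2: q^n = 2^8 = 256.
Step 3: Hamming bound ⌊q^n / V_q(n,t)⌋ = ⌊256/9⌋ = 28.
Step 4: Compare |C| = 24 to 28: satisfied.
The claimed |C| lies below the Hamming bound.


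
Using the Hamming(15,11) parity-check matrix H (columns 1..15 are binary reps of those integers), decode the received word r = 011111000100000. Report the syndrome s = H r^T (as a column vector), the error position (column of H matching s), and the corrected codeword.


s = (1, 1, 0, 0)^T, error position = 12, corrected codeword c = 011111000101000

Compute s = H r^T mod 2 one row at a time:
  s_1 = 0 + 0 + 1 + 0 + 0 + 0 + 0 + 0 = 1 ≡ 1 (mod 2).
  s_2 = 1 + 1 + 1 + 0 + 0 + 0 + 0 + 0 = 3 ≡ 1 (mod 2).
  s_3 = 1 + 1 + 1 + 0 + 1 + 0 + 0 + 0 = 4 ≡ 0 (mod 2).
  s_4 = 0 + 1 + 1 + 0 + 0 + 0 + 0 + 0 = 2 ≡ 0 (mod 2).
s = (1, 1, 0, 0)^T — this equals column 12 of H (binary 1100), so error is at position 12.
Correct: flip bit 12 of r = 011111000100000 to get c = 011111000101000.


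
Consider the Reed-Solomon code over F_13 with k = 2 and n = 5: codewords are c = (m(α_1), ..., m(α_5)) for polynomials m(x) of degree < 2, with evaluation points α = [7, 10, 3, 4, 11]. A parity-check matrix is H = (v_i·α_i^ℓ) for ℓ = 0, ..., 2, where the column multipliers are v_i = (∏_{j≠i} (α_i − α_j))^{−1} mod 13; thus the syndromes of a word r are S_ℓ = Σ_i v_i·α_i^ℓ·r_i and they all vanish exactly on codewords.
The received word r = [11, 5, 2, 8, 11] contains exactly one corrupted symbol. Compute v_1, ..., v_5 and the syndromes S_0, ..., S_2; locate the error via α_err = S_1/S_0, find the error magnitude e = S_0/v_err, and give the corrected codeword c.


S = (11, 12, 6), error at position 1, error magnitude e = 11, c = [0, 5, 2, 8, 11].

Step 1: column multipliers v_i = (∏_{j≠i}(α_i − α_j))^{−1} mod 13.
  i = 1 (α = 7): (7−10)(7−3)(7−4)(7−11) = (−3)·4·3·(−4) = 144 ≡ 1, so v_1 = 1^{−1} = 1 (mod 13).
  i = 2 (α = 10): (10−7)(10−3)(10−4)(10−11) = 3·7·6·(−1) = −126 ≡ 4, so v_2 = 4^{−1} = 10 (mod 13).
  i = 3 (α = 3): (3−7)(3−10)(3−4)(3−11) = (−4)·(−7)·(−1)·(−8) = 224 ≡ 3, so v_3 = 3^{−1} = 9 (mod 13).
  i = 4 (α = 4): (4−7)(4−10)(4−3)(4−11) = (−3)·(−6)·1·(−7) = −126 ≡ 4, so v_4 = 4^{−1} = 10 (mod 13).
  i = 5 (α = 11): (11−7)(11−10)(11−3)(11−4) = 4·1·8·7 = 224 ≡ 3, so v_5 = 3^{−1} = 9 (mod 13).
  v = [1, 10, 9, 10, 9].
Step 2: syndromes of r = [11, 5, 2, 8, 11] (all sums mod 13).
  S_0 = Σ v_i r_i = 1·11 + 10·5 + 9·2 + 10·8 + 9·11 = 258 ≡ 11.
  S_1 = Σ v_i α_i r_i = 1·7·11 + 10·10·5 + 9·3·2 + 10·4·8 + 9·11·11 = 2040 ≡ 12.
  α_i^2 mod 13 = [10, 9, 9, 3, 4].
  S_2 = Σ v_i α_i^2 r_i = 1·10·11 + 10·9·5 + 9·9·2 + 10·3·8 + 9·4·11 = 1358 ≡ 6.
  S = (11, 12, 6) ≠ 0, so r is not a codeword (an error is present).
Step 3: locate the error. For a single error e at position i, S_ℓ = v_i·e·α_i^ℓ, so α_err = S_1/S_0.
  S_0^{−1} = 11^{−1} = 6 (mod 13), so α_err = 12·6 = 72 ≡ 7 = α_1. Error position i = 1.
  Consistency check: S_2/S_1 = 6·12 = 72 ≡ 7 = α_err ✓ (single-error assumption holds).
Step 4: error magnitude e = S_0/v_1 = S_0·∏_{j≠1}(α_1 − α_j) = 11·1 = 11 ≡ 11 (mod 13).
Step 5: correct position 1: c_1 = r_1 − e = 11 − 11 ≡ 0 (mod 13). Hence c = [0, 5, 2, 8, 11].
  Check: interpolating c through the α_i gives m(x) = 10 + 6·x (degree < 2) with m(α_i) = c_i for every i, so c is indeed a codeword.


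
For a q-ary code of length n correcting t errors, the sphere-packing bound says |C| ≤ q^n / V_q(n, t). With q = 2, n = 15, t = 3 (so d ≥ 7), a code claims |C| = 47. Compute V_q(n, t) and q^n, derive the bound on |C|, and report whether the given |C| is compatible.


V_q(n, t) = 576, q^n = 32768, Hamming bound = 56, |C| = 47 ≤ bound (satisfied).

Step 1: Compute V_q(n, t) = Σ_{j=0}^3 C(n, j) (q−1)^j.
  j = 0: C(15,0)·(1)^0 = 1·1 = 1.
  j = 1: C(15,1)·(1)^1 = 15·1 = 15.
  j = 2: C(15,2)·(1)^2 = 105·1 = 105.
  j = 3: C(15,3)·(1)^3 = 455·1 = 455.
  V_q(n, t) = 1 + 15 + 105 + 455 = 576.
Step 2: q^n = 2^15 = 32768.
Step 3: Hamming bound ⌊q^n / V_q(n,t)⌋ = ⌊32768/576⌋ = 56.
Step 4: Compare |C| = 47 to 56: satisfied.
The claimed |C| lies below the Hamming bound.


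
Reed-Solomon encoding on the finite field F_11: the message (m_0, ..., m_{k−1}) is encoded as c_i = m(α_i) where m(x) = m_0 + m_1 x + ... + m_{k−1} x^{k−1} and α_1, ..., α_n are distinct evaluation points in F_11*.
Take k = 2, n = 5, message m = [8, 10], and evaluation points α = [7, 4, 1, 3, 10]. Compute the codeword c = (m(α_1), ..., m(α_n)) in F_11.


c = [1, 4, 7, 5, 9]

Message polynomial: m(x) = 8 + 10·x (mod 11).
For each evaluation point α_i, compute m(α_i) mod 11:
  α_1 = 7: Horner steps 10 → 1, so m(7) = 1.
  α_2 = 4: Horner steps 10 → 4, so m(4) = 4.
  α_3 = 1: Horner steps 10 → 7, so m(1) = 7.
  α_4 = 3: Horner steps 10 → 5, so m(3) = 5.
  α_5 = 10: Horner steps 10 → 9, so m(10) = 9.
Codeword c = [1, 4, 7, 5, 9] ∈ F_11^5.


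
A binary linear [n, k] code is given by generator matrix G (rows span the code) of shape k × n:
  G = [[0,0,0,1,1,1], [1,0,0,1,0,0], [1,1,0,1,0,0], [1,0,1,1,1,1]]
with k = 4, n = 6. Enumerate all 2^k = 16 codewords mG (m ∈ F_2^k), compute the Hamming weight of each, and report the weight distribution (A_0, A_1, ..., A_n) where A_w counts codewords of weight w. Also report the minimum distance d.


Weight distribution: A_0 = 1, A_1 = 1, A_2 = 3, A_3 = 6, A_4 = 3, A_5 = 1, A_6 = 1. Minimum distance d = 1.

Enumerate all 2^4 = 16 messages m ∈ F_2^4.
For each, compute codeword c = mG in F_2^6, then tally its weight.
  m = 0000 → c = 000000, weight = 0.
  m = 1000 → c = 000111, weight = 3.
  m = 0100 → c = 100100, weight = 2.
  m = 1100 → c = 100011, weight = 3.
  m = 0010 → c = 110100, weight = 3.
  m = 1010 → c = 110011, weight = 4.
  m = 0110 → c = 010000, weight = 1.
  m = 1110 → c = 010111, weight = 4.
  m = 0001 → c = 101111, weight = 5.
  m = 1001 → c = 101000, weight = 2.
  m = 0101 → c = 001011, weight = 3.
  m = 1101 → c = 001100, weight = 2.
  m = 0011 → c = 011011, weight = 4.
  m = 1011 → c = 011100, weight = 3.
  m = 0111 → c = 111111, weight = 6.
  m = 1111 → c = 111000, weight = 3.
Tally weights:
  weight 0: 1 codewords.
  weight 1: 1 codewords.
  weight 2: 3 codewords.
  weight 3: 6 codewords.
  weight 4: 3 codewords.
  weight 5: 1 codewords.
  weight 6: 1 codewords.
Minimum distance d = smallest w > 0 with A_w > 0 = 1.
Sanity: Σ A_w = 16 = 2^4 = 16 ✓.


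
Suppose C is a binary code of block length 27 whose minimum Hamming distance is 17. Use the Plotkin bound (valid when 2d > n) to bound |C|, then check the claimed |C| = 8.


Plotkin bound M ≤ 4; given |C| = 8 > bound (violated).

Check applicability: 2d = 34, n = 27.
2d − n = 7 > 0, so Plotkin applies.
Compute d/(2d−n) = 17/7 ≈ 2.4286.
⌊d/(2d−n)⌋ = 2.
Plotkin bound: M ≤ 2·2 = 4.
Given |C| = 8, check: VIOLATED.
This |C| is above the Plotkin bound, so no binary code with n = 27, d = 17 and 8 codewords exists.


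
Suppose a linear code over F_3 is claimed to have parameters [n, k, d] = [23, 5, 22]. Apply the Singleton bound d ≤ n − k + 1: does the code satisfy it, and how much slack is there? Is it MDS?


Singleton RHS = n − k + 1 = 19, slack = -3, bound violated (no such code; not MDS).

Singleton bound: d ≤ n − k + 1.
Here n = 23, k = 5, so n − k + 1 = 19.
Given d = 22, check d ≤ 19: NO.
Slack = (n − k + 1) − d = -3.
The slack is negative: d = 22 exceeds n − k + 1 = 19 by 3, so the Singleton bound is violated and no linear [23, 5, 22]_3 code can exist. In particular it is not MDS (MDS requires d = n − k + 1 exactly).
Description: the claimed parameters are [23, 5, 22]_3; such a code would be impossible (violates the Singleton bound).


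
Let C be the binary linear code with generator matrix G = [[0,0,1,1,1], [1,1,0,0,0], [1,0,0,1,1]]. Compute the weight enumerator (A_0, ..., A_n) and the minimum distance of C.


Weight distribution: A_0 = 1, A_2 = 3, A_3 = 3, A_5 = 1. Minimum distance d = 2.

Enumerate all 2^3 = 8 messages m ∈ F_2^3.
For each, compute codeword c = mG in F_2^5, then tally its weight.
  m = 000 → c = 00000, weight = 0.
  m = 100 → c = 00111, weight = 3.
  m = 010 → c = 11000, weight = 2.
  m = 110 → c = 11111, weight = 5.
  m = 001 → c = 10011, weight = 3.
  m = 101 → c = 10100, weight = 2.
  m = 011 → c = 01011, weight = 3.
  m = 111 → c = 01100, weight = 2.
Tally weights:
  weight 0: 1 codewords.
  weight 2: 3 codewords.
  weight 3: 3 codewords.
  weight 5: 1 codewords.
Minimum distance d = smallest w > 0 with A_w > 0 = 2.
Sanity: Σ A_w = 8 = 2^3 = 8 ✓.
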